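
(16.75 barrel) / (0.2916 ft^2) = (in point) 2.786e+05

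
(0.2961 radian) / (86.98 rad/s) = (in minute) 5.674e-05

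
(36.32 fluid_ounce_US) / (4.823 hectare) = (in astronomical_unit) 1.489e-19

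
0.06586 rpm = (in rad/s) 0.006897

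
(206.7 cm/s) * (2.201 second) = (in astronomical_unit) 3.041e-11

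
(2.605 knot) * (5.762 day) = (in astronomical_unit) 4.46e-06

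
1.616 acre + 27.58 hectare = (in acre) 69.77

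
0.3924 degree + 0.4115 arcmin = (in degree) 0.3993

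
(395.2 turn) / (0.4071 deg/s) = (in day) 4.045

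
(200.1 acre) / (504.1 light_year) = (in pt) 4.813e-10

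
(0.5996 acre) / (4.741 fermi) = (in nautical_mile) 2.764e+14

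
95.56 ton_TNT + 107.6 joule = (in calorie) 9.556e+10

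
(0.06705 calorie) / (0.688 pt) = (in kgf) 117.9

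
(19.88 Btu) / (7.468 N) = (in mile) 1.745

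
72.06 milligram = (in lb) 0.0001589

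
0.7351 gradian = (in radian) 0.01155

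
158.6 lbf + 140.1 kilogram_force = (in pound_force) 467.5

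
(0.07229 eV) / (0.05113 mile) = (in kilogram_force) 1.435e-23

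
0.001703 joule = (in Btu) 1.614e-06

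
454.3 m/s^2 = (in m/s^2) 454.3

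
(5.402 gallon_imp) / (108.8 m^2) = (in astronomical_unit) 1.509e-15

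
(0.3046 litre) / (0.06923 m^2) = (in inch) 0.1732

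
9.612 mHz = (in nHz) 9.612e+06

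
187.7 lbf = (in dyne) 8.349e+07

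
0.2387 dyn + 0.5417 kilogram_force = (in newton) 5.312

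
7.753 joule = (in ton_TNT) 1.853e-09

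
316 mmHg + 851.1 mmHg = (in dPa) 1.556e+06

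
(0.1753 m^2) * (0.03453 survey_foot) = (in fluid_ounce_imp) 64.93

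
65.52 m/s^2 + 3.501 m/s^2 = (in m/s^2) 69.02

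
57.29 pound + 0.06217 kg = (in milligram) 2.605e+07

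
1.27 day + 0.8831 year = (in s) 2.796e+07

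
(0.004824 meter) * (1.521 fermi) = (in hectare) 7.337e-22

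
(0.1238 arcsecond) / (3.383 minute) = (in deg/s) 1.694e-07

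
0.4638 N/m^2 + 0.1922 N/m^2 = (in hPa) 0.00656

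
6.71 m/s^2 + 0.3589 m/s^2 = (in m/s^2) 7.069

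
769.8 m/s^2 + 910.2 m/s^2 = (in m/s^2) 1680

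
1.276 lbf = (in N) 5.676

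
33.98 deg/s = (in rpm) 5.663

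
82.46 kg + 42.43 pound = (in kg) 101.7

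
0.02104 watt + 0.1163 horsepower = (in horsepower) 0.1163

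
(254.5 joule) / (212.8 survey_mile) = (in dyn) 74.31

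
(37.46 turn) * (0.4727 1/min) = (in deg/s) 106.2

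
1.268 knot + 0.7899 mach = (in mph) 603.1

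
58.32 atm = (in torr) 4.432e+04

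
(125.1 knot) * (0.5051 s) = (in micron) 3.251e+07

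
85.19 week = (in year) 1.634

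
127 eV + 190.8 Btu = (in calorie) 4.811e+04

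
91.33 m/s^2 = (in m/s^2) 91.33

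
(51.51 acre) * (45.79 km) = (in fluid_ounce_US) 3.228e+14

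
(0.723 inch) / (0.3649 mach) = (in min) 2.463e-06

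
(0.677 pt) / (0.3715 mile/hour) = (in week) 2.378e-09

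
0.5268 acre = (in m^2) 2132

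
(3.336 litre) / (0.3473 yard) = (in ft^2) 0.1131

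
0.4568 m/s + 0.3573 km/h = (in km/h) 2.002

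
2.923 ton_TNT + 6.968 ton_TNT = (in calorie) 9.891e+09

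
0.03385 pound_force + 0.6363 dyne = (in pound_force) 0.03385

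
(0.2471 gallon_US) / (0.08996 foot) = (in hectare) 3.411e-06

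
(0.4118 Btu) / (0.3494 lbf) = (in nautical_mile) 0.1509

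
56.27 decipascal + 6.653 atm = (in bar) 6.741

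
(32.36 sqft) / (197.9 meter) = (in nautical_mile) 8.203e-06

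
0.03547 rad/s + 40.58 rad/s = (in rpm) 387.8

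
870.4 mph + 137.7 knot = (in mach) 1.351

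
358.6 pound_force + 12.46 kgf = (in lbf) 386.1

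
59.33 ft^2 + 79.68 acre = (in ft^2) 3.471e+06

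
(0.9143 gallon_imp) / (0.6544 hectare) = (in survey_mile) 3.947e-10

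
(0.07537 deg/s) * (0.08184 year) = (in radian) 3395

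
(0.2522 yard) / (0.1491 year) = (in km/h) 1.766e-07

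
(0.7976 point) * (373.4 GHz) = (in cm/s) 1.051e+10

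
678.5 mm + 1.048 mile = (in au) 1.128e-08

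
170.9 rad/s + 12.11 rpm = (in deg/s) 9865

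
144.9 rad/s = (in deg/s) 8302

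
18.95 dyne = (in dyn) 18.95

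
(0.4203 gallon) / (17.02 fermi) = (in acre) 2.31e+07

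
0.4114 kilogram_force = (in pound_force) 0.907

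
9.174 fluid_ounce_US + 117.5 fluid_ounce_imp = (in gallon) 0.9536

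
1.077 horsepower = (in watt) 803.1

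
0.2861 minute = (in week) 2.838e-05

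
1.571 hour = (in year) 0.0001793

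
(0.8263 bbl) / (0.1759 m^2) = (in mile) 0.0004641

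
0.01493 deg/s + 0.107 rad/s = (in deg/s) 6.146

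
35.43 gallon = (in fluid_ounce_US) 4535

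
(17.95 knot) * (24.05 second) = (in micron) 2.221e+08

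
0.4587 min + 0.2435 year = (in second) 7.679e+06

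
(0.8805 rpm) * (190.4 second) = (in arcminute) 6.035e+04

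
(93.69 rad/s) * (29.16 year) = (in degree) 4.936e+12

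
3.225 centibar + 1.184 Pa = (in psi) 0.4679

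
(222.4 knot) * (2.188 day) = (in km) 2.163e+04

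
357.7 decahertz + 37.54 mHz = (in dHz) 3.577e+04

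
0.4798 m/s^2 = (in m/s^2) 0.4798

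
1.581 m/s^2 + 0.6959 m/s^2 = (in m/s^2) 2.277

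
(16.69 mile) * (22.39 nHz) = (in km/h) 0.002165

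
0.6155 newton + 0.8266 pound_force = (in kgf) 0.4377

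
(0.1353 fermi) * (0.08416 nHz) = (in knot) 2.213e-26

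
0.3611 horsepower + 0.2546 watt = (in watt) 269.5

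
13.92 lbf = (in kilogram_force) 6.314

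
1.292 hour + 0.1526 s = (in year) 0.0001475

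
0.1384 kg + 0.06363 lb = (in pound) 0.3687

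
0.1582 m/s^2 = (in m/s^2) 0.1582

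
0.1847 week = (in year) 0.003542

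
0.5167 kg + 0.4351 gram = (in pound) 1.14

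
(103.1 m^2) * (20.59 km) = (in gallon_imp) 4.67e+08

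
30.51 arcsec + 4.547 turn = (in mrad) 2.857e+04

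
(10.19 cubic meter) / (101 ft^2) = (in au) 7.259e-12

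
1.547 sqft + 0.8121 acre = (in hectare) 0.3287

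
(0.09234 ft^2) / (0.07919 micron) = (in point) 3.071e+08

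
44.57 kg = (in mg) 4.457e+07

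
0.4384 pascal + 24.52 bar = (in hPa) 2.452e+04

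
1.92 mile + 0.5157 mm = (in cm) 3.09e+05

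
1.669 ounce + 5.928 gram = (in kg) 0.05324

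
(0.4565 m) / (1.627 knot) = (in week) 9.018e-07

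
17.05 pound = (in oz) 272.8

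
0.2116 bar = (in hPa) 211.6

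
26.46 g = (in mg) 2.646e+04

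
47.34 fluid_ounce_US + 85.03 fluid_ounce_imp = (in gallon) 1.008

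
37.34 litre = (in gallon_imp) 8.214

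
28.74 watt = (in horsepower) 0.03854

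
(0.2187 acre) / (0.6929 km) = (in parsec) 4.139e-17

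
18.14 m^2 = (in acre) 0.004482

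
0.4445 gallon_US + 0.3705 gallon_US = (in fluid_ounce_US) 104.3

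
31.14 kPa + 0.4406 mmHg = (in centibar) 31.2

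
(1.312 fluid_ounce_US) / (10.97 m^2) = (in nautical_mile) 1.91e-09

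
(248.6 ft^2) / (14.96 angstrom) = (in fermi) 1.544e+25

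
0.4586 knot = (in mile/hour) 0.5277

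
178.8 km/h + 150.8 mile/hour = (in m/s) 117.1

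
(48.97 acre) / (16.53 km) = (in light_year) 1.267e-15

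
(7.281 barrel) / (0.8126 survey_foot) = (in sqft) 50.31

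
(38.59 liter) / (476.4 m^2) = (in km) 8.1e-08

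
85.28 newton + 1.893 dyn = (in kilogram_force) 8.696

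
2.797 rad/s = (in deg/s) 160.3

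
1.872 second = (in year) 5.936e-08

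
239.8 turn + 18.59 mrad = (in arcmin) 5.18e+06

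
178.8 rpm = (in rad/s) 18.72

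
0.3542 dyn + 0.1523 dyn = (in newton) 5.065e-06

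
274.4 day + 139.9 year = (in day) 5.134e+04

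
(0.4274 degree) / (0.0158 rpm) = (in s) 4.508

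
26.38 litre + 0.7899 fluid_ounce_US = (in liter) 26.4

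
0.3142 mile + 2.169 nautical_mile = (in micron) 4.523e+09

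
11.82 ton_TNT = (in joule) 4.945e+10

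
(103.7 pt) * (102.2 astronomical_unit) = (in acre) 1.382e+08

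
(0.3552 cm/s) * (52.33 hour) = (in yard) 731.8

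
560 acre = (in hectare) 226.6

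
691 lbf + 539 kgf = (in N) 8360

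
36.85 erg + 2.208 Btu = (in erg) 2.33e+10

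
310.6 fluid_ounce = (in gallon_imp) 2.021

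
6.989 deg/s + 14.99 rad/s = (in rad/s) 15.11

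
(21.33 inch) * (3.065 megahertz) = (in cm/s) 1.661e+08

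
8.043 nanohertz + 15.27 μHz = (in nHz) 1.528e+04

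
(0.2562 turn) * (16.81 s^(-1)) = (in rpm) 258.4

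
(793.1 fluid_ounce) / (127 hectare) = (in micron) 0.01847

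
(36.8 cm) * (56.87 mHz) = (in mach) 6.146e-05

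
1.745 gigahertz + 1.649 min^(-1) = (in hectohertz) 1.745e+07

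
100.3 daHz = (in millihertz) 1.003e+06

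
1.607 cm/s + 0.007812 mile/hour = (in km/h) 0.07042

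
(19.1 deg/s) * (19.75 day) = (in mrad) 5.688e+08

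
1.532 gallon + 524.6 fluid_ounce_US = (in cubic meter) 0.02131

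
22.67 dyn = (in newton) 0.0002267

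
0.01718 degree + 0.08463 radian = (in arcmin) 292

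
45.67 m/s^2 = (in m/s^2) 45.67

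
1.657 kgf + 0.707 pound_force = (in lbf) 4.36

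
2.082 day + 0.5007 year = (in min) 2.662e+05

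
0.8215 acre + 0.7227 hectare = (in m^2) 1.055e+04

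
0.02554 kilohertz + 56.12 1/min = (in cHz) 2648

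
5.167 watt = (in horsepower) 0.006929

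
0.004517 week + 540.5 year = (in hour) 4.735e+06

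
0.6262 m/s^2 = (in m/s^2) 0.6262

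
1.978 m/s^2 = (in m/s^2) 1.978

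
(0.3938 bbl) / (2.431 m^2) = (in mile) 1.6e-05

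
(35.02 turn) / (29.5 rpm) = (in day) 0.0008244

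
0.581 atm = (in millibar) 588.7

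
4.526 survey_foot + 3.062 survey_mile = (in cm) 4.929e+05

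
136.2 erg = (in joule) 1.362e-05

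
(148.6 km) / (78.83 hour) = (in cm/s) 52.36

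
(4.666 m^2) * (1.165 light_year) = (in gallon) 1.359e+19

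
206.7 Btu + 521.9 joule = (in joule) 2.186e+05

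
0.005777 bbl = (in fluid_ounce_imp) 32.33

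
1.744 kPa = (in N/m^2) 1744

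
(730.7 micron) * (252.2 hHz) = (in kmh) 66.34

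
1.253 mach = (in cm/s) 4.266e+04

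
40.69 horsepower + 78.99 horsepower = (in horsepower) 119.7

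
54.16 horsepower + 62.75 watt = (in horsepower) 54.24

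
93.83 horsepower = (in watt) 6.997e+04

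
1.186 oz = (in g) 33.62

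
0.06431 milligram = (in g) 6.431e-05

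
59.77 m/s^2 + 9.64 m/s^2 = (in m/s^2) 69.41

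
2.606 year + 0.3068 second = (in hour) 2.283e+04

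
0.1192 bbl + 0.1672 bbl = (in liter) 45.53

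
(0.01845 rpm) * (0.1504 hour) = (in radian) 1.046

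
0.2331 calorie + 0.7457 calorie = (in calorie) 0.9788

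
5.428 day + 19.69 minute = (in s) 4.702e+05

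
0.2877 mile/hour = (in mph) 0.2877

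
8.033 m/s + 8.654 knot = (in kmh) 44.95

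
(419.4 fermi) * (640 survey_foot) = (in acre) 2.022e-14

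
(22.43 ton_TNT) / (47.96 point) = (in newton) 5.547e+12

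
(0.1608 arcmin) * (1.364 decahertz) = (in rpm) 0.006093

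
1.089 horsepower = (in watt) 812.1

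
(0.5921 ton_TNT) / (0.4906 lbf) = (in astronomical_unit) 0.007588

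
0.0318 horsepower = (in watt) 23.71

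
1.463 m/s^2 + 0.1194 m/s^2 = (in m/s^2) 1.582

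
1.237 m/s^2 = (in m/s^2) 1.237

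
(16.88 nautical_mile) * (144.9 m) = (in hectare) 453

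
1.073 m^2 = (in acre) 0.0002651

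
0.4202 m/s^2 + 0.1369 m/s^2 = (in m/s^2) 0.5571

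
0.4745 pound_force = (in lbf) 0.4745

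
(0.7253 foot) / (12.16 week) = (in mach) 8.828e-11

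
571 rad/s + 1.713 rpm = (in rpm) 5454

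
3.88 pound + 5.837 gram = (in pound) 3.893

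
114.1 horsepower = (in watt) 8.508e+04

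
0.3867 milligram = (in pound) 8.525e-07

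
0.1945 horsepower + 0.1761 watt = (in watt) 145.2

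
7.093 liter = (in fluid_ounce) 239.8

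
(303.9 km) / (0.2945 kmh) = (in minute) 6.192e+04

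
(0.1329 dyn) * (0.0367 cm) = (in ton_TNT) 1.166e-19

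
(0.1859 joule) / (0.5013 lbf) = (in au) 5.573e-13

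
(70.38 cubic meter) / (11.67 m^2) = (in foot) 19.79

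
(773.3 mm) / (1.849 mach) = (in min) 2.047e-05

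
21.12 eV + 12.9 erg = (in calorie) 3.083e-07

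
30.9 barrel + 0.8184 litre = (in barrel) 30.91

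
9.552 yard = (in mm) 8734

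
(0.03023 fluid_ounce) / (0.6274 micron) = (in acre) 0.0003521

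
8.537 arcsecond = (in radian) 4.139e-05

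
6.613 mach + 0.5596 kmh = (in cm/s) 2.252e+05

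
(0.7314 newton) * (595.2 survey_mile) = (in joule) 7.006e+05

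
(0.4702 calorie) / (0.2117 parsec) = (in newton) 3.012e-16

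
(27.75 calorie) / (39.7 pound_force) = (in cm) 65.75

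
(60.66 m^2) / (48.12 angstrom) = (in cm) 1.261e+12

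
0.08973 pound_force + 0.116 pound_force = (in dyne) 9.151e+04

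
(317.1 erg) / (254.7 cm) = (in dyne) 1.245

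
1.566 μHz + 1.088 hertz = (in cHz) 108.8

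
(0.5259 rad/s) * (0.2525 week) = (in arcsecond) 1.657e+10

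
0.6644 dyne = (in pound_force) 1.494e-06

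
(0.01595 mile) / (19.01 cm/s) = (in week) 0.0002233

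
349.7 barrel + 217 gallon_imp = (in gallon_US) 1.495e+04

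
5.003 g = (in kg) 0.005003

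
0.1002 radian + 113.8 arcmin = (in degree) 7.638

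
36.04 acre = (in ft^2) 1.57e+06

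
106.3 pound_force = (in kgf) 48.22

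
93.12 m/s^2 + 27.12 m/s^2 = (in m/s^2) 120.2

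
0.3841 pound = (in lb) 0.3841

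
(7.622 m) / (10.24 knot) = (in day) 1.675e-05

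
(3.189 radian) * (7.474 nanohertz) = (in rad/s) 2.383e-08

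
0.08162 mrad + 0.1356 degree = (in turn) 0.0003897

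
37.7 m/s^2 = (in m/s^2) 37.7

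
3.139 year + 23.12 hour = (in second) 9.907e+07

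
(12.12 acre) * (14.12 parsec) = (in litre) 2.137e+25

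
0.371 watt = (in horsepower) 0.0004975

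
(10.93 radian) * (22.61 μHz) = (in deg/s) 0.01416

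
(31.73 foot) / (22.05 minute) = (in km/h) 0.02632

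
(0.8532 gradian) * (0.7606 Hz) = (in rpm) 0.09734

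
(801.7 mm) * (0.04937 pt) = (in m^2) 1.396e-05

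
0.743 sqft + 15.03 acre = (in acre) 15.03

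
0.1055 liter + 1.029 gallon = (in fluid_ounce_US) 135.3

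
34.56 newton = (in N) 34.56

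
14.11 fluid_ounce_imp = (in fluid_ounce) 13.56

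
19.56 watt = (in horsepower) 0.02623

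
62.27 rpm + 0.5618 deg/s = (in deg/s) 374.2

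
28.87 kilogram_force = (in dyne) 2.831e+07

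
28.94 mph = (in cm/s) 1294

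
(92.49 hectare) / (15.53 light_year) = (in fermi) 6295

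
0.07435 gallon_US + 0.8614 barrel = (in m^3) 0.1372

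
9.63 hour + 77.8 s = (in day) 0.4022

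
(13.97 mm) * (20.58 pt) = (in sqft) 0.001092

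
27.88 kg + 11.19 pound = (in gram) 3.296e+04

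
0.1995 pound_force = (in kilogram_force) 0.09049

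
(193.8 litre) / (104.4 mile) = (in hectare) 1.153e-10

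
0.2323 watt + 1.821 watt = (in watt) 2.053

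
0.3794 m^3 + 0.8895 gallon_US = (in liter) 382.8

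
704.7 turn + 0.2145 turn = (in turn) 704.9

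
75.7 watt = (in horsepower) 0.1015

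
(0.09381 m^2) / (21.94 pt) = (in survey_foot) 39.76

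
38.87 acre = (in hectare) 15.73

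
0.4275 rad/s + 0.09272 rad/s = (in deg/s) 29.81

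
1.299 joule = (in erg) 1.299e+07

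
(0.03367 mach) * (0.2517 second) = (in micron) 2.886e+06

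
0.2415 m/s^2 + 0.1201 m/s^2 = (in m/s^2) 0.3616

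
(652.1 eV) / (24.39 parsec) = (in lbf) 3.121e-35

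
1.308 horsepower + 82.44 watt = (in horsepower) 1.419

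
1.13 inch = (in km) 2.87e-05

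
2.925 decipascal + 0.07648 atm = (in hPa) 77.5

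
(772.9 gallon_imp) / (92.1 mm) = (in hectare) 0.003815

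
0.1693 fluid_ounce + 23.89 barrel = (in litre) 3798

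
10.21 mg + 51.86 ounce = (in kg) 1.47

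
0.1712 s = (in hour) 4.756e-05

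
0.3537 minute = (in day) 0.0002456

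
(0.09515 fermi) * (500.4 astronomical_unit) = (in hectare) 7.123e-07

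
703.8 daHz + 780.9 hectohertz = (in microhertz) 8.513e+10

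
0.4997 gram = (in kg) 0.0004997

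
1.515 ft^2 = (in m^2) 0.1407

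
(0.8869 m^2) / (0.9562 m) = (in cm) 92.75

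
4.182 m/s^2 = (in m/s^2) 4.182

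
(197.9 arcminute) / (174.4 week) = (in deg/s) 3.127e-08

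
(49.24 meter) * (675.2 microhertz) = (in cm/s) 3.325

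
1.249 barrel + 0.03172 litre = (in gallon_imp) 43.69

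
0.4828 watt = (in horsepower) 0.0006474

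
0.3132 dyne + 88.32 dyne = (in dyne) 88.63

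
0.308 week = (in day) 2.156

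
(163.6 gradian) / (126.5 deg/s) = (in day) 1.347e-05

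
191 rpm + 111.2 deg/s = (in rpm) 209.5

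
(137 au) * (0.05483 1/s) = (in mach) 3.3e+09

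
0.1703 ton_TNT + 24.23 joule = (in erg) 7.125e+15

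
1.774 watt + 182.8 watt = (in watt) 184.6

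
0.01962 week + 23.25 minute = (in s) 1.326e+04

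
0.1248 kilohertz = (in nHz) 1.248e+11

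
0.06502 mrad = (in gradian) 0.004139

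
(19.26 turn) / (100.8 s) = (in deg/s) 68.79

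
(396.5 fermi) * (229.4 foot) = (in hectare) 2.772e-15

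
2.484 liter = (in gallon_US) 0.6562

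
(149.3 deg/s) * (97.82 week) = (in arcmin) 5.3e+11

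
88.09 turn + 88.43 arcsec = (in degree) 3.171e+04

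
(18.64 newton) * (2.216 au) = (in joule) 6.179e+12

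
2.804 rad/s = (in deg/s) 160.7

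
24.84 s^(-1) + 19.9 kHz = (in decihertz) 1.992e+05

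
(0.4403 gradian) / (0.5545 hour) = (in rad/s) 3.465e-06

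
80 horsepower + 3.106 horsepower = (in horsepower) 83.11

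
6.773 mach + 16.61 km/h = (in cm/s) 2.311e+05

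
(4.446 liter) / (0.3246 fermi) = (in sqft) 1.474e+14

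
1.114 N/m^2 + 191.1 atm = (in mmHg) 1.452e+05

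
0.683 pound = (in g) 309.8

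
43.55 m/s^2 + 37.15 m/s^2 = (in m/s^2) 80.7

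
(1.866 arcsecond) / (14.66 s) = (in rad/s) 6.171e-07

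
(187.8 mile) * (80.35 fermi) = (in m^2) 2.428e-08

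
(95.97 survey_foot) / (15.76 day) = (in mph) 4.805e-05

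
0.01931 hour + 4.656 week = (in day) 32.59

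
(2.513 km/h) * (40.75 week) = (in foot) 5.644e+07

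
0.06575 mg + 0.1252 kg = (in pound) 0.276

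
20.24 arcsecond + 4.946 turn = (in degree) 1781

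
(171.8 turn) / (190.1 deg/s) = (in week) 0.0005379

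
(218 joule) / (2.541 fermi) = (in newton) 8.579e+16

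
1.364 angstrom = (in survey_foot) 4.475e-10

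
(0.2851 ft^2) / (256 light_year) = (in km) 1.094e-23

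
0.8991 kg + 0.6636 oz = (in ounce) 32.38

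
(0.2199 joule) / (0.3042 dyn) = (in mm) 7.229e+07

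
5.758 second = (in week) 9.521e-06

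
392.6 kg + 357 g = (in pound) 866.3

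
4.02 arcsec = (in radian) 1.949e-05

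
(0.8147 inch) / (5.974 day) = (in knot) 7.793e-08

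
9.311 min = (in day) 0.006466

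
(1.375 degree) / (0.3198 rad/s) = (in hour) 2.084e-05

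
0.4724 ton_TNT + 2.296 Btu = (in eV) 1.234e+28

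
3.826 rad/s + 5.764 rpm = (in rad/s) 4.43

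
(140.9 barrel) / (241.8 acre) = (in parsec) 7.419e-22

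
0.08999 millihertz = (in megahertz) 8.999e-11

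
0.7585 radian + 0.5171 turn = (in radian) 4.008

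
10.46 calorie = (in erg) 4.376e+08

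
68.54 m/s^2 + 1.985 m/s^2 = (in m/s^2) 70.53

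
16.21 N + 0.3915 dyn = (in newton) 16.21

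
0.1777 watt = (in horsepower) 0.0002383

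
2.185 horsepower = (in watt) 1629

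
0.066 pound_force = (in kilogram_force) 0.02994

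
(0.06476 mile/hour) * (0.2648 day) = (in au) 4.428e-09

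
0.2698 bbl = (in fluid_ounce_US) 1450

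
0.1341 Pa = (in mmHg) 0.001006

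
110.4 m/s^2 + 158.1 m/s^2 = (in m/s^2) 268.5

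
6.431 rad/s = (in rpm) 61.41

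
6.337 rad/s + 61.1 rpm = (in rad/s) 12.74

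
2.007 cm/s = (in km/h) 0.07225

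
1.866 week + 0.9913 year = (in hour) 8997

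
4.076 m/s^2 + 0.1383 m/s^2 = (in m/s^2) 4.214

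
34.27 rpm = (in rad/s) 3.589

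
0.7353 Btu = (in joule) 775.8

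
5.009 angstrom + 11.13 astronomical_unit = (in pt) 4.72e+15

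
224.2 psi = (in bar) 15.46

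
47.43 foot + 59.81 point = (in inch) 570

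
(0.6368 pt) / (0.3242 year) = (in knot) 4.271e-11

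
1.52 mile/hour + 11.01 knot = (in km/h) 22.84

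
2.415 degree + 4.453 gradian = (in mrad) 112.1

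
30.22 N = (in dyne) 3.022e+06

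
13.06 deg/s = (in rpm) 2.177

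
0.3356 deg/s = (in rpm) 0.05593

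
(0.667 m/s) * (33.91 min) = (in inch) 5.343e+04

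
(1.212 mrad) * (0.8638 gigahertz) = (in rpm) 9.997e+06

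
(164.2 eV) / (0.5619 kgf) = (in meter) 4.774e-18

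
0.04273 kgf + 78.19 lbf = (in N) 348.2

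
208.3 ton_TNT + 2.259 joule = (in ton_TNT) 208.3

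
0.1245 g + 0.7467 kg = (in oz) 26.34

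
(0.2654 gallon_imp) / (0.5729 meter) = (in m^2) 0.002106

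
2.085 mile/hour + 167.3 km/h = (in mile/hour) 106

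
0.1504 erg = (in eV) 9.387e+10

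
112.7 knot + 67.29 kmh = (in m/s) 76.67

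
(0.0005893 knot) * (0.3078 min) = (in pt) 15.87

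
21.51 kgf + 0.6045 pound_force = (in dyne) 2.136e+07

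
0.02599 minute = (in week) 2.578e-06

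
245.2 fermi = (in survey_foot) 8.045e-13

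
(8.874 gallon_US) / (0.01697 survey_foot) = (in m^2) 6.494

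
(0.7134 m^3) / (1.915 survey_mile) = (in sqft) 0.002492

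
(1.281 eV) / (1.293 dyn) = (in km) 1.587e-17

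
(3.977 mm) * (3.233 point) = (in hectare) 4.536e-10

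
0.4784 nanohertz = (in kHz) 4.784e-13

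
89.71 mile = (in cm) 1.444e+07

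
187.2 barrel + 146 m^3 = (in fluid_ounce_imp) 6.186e+06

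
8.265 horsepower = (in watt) 6163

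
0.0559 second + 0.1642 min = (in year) 3.142e-07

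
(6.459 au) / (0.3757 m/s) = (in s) 2.572e+12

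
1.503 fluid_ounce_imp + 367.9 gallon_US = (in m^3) 1.393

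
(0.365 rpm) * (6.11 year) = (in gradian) 4.689e+08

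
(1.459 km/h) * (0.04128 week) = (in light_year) 1.069e-12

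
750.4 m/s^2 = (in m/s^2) 750.4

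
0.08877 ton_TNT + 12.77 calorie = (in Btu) 3.52e+05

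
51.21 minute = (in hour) 0.8535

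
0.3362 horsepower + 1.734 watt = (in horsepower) 0.3385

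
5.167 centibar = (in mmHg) 38.76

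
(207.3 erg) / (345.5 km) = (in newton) 6e-11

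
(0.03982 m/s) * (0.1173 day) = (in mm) 4.036e+05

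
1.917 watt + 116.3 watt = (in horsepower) 0.1585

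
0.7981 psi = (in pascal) 5503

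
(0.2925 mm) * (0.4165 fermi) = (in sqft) 1.311e-18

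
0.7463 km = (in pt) 2.115e+06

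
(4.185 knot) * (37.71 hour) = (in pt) 8.285e+08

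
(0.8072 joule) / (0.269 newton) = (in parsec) 9.725e-17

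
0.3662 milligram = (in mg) 0.3662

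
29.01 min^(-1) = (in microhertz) 4.835e+05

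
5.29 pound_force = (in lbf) 5.29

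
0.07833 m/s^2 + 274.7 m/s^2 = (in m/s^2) 274.8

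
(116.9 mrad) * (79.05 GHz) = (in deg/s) 5.295e+11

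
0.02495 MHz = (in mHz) 2.495e+07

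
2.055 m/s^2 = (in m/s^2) 2.055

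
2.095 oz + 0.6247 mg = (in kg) 0.05939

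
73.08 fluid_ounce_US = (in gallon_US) 0.5709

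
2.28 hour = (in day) 0.095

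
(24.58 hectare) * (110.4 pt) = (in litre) 9.573e+06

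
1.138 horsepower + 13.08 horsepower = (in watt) 1.06e+04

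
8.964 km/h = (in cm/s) 249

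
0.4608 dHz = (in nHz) 4.608e+07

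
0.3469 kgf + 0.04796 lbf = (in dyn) 3.615e+05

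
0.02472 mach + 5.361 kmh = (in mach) 0.02909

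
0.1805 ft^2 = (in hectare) 1.677e-06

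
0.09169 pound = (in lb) 0.09169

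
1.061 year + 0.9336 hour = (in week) 55.33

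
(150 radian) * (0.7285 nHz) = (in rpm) 1.043e-06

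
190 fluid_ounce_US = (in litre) 5.619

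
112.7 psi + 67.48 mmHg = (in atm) 7.758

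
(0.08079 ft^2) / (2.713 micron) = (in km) 2.767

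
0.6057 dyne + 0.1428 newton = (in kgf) 0.01456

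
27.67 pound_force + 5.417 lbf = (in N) 147.2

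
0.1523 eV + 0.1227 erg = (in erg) 0.1227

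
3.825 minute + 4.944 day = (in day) 4.947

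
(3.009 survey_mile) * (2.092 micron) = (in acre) 2.503e-06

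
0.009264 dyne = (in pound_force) 2.083e-08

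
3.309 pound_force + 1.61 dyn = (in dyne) 1.472e+06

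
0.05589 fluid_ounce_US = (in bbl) 1.04e-05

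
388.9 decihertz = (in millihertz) 3.889e+04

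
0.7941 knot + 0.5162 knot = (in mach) 0.00198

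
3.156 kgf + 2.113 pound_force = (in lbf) 9.071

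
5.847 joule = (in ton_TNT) 1.397e-09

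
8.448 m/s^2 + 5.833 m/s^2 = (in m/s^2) 14.28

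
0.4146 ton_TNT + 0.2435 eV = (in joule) 1.735e+09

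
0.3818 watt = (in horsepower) 0.000512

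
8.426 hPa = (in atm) 0.008316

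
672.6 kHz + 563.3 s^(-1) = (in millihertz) 6.732e+08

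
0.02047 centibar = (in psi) 0.002969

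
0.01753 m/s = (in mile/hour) 0.03921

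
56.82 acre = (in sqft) 2.475e+06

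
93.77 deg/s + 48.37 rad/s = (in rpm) 477.5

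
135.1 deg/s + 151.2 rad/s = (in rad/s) 153.6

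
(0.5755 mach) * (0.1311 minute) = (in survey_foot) 5057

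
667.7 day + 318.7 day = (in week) 140.9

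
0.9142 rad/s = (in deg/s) 52.38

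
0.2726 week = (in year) 0.005228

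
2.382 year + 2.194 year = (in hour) 4.009e+04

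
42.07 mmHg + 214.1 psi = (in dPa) 1.482e+07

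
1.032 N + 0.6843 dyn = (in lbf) 0.232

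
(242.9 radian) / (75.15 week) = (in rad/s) 5.344e-06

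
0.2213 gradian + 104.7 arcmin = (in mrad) 33.93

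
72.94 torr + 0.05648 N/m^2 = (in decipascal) 9.725e+04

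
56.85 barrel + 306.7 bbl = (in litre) 5.78e+04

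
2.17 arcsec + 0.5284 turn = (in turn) 0.5284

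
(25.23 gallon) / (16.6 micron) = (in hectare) 0.5753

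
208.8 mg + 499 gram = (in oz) 17.61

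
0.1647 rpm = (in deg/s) 0.9882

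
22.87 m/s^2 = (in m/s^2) 22.87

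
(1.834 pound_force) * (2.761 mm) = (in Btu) 2.135e-05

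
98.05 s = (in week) 0.0001621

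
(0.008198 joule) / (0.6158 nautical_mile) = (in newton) 7.188e-06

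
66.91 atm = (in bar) 67.8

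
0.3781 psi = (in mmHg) 19.55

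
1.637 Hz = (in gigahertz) 1.637e-09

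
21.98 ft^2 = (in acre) 0.0005046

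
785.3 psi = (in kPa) 5414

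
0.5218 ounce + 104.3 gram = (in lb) 0.2626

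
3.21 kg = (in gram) 3210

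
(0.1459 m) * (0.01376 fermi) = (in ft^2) 2.161e-17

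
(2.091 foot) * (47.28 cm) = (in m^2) 0.3013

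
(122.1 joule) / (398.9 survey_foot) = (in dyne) 1.004e+05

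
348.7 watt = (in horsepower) 0.4676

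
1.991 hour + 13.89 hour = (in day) 0.6617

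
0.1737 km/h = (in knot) 0.09379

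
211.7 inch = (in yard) 5.881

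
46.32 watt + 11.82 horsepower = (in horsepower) 11.88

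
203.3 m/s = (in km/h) 731.9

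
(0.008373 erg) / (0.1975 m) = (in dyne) 0.0004239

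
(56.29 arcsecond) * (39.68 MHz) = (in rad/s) 1.083e+04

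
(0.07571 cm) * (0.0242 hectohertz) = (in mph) 0.004098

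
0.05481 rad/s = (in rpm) 0.5234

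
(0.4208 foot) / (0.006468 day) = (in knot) 0.0004461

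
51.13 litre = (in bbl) 0.3216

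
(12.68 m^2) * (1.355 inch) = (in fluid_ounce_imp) 1.536e+04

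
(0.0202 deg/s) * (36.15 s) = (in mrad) 12.74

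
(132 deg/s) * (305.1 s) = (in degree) 4.027e+04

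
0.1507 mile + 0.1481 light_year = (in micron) 1.401e+21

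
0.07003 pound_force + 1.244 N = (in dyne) 1.556e+05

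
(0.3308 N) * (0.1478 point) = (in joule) 1.725e-05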